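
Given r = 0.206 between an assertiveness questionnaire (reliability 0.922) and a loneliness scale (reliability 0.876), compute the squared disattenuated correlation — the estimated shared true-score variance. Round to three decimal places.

Disattenuated r = 0.206 / √(0.922 × 0.876) = 0.206 / 0.8987 = 0.2292.
Shared true-score variance = 0.2292² = 0.0525 ≈ 0.053.

0.053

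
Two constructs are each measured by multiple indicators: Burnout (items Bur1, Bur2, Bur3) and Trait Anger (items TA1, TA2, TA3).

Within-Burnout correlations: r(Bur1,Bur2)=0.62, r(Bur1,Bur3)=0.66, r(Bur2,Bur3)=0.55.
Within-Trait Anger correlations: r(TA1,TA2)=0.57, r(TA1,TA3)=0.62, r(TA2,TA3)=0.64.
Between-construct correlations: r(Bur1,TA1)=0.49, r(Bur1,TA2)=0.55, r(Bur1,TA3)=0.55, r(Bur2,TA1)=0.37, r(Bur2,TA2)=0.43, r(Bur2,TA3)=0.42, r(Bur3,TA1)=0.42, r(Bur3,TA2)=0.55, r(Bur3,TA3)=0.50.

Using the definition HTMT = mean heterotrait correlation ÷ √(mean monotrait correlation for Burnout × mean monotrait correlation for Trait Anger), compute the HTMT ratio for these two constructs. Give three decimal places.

0.780

Mean between = 4.28/9 = 0.4756.
Mean within-Bur = 1.83/3 = 0.6100; mean within-TA = 1.83/3 = 0.6100.
Geometric mean = √(0.6100 × 0.6100) = 0.6100.
HTMT = 0.4756 / 0.6100 = 0.780.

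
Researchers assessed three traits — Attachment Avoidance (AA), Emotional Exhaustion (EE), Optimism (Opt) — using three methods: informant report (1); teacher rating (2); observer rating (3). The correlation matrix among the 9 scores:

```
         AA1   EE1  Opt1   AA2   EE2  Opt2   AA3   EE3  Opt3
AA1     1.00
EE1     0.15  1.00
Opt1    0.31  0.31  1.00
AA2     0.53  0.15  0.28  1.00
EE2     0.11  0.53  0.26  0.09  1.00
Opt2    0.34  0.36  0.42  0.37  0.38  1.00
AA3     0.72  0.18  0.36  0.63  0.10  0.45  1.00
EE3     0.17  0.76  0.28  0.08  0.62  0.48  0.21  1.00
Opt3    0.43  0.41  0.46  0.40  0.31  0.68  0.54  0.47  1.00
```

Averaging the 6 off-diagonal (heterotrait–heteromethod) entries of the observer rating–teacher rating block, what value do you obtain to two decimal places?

HTHM values (method 3 × method 2): 0.10, 0.45, 0.08, 0.48, 0.40, 0.31; mean = 1.82/6 = 0.30.

0.30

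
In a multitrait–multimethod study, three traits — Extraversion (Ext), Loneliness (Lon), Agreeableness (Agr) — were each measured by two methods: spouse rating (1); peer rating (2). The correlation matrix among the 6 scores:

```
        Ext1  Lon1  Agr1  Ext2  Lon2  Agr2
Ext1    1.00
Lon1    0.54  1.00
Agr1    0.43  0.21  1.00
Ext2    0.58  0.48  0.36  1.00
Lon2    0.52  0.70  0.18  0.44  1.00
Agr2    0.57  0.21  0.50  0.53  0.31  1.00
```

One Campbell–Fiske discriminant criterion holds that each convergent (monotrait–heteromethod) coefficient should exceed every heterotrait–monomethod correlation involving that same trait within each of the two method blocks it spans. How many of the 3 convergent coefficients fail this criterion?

Convergent coefficients and their comparison sets:
Ext (methods 1·2): 0.58 vs {0.54, 0.44, 0.43, 0.53} → pass.
Lon (methods 1·2): 0.70 vs {0.54, 0.44, 0.21, 0.31} → pass.
Agr (methods 1·2): 0.50 vs {0.43, 0.53, 0.21, 0.31} → fail.
1 of 3 fail.

1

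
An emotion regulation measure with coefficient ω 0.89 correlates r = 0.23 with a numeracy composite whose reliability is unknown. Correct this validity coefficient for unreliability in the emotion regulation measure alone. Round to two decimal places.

0.24

Single correction: r_c = r_obs / √r_xx = 0.23 / √0.89 = 0.23 / 0.9434 ≈ 0.24.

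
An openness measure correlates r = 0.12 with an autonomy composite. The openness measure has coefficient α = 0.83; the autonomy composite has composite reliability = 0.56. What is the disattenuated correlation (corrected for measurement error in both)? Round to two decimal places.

0.18

r_true = r_obs / √(r_xx · r_yy) = 0.12 / √(0.83 × 0.56) = 0.12 / √0.4648 = 0.12 / 0.6818 ≈ 0.18.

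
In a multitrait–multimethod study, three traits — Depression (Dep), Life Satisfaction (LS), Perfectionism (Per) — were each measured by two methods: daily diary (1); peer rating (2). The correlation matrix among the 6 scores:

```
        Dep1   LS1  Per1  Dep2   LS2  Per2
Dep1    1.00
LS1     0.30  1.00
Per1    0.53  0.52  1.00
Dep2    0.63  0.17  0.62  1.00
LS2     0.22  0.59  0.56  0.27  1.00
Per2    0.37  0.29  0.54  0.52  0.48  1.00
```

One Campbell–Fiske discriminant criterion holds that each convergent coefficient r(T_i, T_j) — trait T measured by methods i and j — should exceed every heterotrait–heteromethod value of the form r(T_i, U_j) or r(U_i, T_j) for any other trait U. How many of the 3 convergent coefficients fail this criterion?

Each convergent coefficient versus the relevant comparison correlations:
Dep (methods 1·2): 0.63 vs {0.22, 0.17, 0.37, 0.62} → pass.
LS (methods 1·2): 0.59 vs {0.17, 0.22, 0.29, 0.56} → pass.
Per (methods 1·2): 0.54 vs {0.62, 0.37, 0.56, 0.29} → fail.
1 of 3 fail.

1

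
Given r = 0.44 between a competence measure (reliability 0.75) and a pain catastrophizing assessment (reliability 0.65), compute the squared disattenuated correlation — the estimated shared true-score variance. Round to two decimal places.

Disattenuated r = 0.44 / √(0.75 × 0.65) = 0.44 / 0.6982 = 0.6302.
Shared true-score variance = 0.6302² = 0.3972 ≈ 0.40.

0.40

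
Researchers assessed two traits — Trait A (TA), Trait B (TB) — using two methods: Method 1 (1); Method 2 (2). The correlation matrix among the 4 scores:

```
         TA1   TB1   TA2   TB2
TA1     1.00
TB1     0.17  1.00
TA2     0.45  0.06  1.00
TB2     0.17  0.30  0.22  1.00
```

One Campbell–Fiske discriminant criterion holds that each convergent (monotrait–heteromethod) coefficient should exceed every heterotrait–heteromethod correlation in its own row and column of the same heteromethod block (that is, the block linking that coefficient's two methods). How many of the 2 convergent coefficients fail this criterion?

Each convergent coefficient versus the relevant comparison correlations:
TA (methods 1·2): 0.45 vs {0.17, 0.06} → pass.
TB (methods 1·2): 0.30 vs {0.06, 0.17} → pass.
0 of 2 fail.

0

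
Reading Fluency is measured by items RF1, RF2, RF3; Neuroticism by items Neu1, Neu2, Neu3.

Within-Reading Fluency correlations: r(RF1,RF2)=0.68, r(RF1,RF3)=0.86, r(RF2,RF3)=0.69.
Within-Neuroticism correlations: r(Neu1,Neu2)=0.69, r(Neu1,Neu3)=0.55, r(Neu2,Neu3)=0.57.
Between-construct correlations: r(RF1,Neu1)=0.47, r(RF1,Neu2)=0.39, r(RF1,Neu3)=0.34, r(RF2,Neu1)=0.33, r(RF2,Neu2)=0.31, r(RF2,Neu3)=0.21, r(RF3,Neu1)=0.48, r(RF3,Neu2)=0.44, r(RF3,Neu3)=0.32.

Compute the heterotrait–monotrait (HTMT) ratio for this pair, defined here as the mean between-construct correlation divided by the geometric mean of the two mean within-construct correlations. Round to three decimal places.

Mean between = 3.29/9 = 0.3656.
Mean within-RF = 2.23/3 = 0.7433; mean within-Neu = 1.81/3 = 0.6033.
Geometric mean = √(0.7433 × 0.6033) = 0.6697.
HTMT = 0.3656 / 0.6697 = 0.546.

0.546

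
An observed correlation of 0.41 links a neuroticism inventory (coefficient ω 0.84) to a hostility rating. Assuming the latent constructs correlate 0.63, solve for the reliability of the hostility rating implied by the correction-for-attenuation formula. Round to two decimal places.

r_true = r_obs / √(r_xx · r_yy) ⇒ 0.63 = 0.41 / √(0.84 · r_yy).
√(0.84 · r_yy) = 0.41 / 0.63 = 0.6508; 0.84 · r_yy = 0.4235; r_yy = 0.4235 / 0.84 ≈ 0.50.

0.50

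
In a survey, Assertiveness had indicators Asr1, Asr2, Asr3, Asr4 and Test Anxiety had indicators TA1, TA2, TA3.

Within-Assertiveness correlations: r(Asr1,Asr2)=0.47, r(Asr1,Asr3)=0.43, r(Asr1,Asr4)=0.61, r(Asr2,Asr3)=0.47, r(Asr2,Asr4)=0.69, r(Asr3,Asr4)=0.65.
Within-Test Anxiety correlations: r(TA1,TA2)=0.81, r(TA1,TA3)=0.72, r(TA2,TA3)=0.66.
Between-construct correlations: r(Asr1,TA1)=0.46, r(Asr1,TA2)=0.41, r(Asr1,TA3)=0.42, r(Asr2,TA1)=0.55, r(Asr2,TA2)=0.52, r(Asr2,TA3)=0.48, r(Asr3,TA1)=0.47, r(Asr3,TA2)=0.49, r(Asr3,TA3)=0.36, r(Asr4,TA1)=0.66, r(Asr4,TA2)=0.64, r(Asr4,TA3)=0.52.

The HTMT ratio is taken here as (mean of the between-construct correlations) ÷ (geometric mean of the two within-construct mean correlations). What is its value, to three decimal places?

0.784

Mean heterotrait r = 5.98/12 = 0.4983.
Mean within-Asr = 3.32/6 = 0.5533; mean within-TA = 2.19/3 = 0.7300.
Geometric mean = √(0.5533 × 0.7300) = 0.6355.
HTMT = 0.4983 / 0.6355 = 0.784.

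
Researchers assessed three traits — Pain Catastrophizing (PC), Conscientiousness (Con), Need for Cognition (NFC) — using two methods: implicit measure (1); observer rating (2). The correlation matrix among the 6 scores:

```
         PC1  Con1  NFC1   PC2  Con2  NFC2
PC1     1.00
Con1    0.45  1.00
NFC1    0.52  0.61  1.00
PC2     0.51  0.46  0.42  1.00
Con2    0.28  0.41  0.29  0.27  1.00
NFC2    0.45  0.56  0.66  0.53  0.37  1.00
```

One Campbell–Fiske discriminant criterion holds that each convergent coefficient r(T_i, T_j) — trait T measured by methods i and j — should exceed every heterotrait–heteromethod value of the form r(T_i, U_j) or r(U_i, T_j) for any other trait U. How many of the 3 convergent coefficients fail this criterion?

1

Convergent coefficients and their comparison sets:
PC (methods 1·2): 0.51 vs {0.28, 0.46, 0.45, 0.42} → pass.
Con (methods 1·2): 0.41 vs {0.46, 0.28, 0.56, 0.29} → fail.
NFC (methods 1·2): 0.66 vs {0.42, 0.45, 0.29, 0.56} → pass.
1 of 3 fail.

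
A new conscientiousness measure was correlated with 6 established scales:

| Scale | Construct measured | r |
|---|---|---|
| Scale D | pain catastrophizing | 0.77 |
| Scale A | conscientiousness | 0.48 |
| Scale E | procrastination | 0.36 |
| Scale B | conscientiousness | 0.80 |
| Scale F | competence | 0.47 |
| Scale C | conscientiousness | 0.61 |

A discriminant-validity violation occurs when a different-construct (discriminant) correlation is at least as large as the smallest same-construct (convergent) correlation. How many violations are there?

1

Convergent (same construct = conscientiousness): Scale A, Scale B, Scale C.
Smallest convergent = 0.48. Discriminant values: 0.77, 0.36, 0.47; count ≥ 0.48 → 1.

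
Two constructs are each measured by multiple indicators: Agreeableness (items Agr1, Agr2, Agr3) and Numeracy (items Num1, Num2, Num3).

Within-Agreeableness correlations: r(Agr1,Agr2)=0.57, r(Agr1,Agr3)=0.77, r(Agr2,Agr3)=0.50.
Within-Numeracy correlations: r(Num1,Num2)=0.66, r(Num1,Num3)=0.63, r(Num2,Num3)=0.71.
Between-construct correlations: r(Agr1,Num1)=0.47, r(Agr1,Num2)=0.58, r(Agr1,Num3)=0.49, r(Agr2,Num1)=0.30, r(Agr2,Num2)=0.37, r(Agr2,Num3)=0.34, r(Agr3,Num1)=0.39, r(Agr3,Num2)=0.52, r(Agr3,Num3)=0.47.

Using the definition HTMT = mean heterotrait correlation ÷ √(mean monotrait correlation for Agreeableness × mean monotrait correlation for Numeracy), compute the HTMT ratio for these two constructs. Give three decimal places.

0.683

Between-construct mean = 3.93/9 = 0.4367.
Mean within-Agr = 1.84/3 = 0.6133; mean within-Num = 2.00/3 = 0.6667.
Geometric mean = √(0.6133 × 0.6667) = 0.6394.
HTMT = 0.4367 / 0.6394 = 0.683.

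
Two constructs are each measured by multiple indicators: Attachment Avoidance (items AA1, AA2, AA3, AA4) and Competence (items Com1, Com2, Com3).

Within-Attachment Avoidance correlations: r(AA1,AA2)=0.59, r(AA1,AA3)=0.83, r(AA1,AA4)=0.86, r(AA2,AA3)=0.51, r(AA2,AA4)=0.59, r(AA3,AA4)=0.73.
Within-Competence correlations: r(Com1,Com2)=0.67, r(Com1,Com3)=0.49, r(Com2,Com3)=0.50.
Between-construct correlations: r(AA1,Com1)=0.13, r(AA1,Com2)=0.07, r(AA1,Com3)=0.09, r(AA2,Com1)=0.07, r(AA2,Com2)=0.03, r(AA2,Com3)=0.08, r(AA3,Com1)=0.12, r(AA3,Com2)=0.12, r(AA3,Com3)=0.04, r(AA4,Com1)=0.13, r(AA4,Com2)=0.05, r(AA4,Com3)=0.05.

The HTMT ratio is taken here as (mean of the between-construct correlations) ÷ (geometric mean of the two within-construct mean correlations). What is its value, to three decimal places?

Mean heterotrait r = 0.98/12 = 0.0817.
Mean within-AA = 4.11/6 = 0.6850; mean within-Com = 1.66/3 = 0.5533.
Geometric mean = √(0.6850 × 0.5533) = 0.6156.
HTMT = 0.0817 / 0.6156 = 0.133.

0.133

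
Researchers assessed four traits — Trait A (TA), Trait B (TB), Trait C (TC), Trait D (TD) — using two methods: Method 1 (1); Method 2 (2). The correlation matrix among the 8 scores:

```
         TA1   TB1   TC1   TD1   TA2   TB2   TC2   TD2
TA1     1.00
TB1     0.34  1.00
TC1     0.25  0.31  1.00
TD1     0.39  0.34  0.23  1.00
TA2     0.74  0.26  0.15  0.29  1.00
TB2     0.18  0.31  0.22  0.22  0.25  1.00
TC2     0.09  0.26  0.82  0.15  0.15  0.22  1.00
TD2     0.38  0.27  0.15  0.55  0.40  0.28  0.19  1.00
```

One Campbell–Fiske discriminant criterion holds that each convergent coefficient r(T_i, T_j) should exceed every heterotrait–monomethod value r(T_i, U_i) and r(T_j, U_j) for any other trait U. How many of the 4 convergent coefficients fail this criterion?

Checking each validity diagonal entry against its comparison values:
TA (methods 1·2): 0.74 vs {0.34, 0.25, 0.25, 0.15, 0.39, 0.40} → pass.
TB (methods 1·2): 0.31 vs {0.34, 0.25, 0.31, 0.22, 0.34, 0.28} → fail.
TC (methods 1·2): 0.82 vs {0.25, 0.15, 0.31, 0.22, 0.23, 0.19} → pass.
TD (methods 1·2): 0.55 vs {0.39, 0.40, 0.34, 0.28, 0.23, 0.19} → pass.
1 of 4 fail.

1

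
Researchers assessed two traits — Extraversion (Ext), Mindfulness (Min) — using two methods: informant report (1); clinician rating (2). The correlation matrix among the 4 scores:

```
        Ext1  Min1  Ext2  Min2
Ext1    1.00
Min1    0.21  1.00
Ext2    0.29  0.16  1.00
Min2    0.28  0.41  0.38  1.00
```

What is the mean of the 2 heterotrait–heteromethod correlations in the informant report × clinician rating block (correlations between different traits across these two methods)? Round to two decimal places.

HTHM values (method 1 × method 2): 0.28, 0.16; mean = 0.44/2 = 0.22.

0.22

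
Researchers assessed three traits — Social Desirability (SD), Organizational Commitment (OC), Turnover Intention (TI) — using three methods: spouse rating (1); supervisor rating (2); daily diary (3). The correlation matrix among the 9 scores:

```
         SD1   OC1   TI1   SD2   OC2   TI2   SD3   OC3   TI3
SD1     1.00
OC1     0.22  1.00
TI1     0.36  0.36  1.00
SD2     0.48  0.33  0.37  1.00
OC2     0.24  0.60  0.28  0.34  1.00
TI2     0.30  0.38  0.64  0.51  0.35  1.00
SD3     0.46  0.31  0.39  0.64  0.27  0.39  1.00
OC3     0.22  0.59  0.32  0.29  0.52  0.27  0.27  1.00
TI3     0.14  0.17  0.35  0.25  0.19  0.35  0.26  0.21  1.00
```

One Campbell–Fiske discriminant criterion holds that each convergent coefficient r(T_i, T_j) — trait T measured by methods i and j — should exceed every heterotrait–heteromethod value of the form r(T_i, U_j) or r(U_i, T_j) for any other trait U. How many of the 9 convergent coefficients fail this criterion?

2

Checking each validity diagonal entry against its comparison values:
SD (methods 1·2): 0.48 vs {0.24, 0.33, 0.30, 0.37} → pass.
SD (methods 1·3): 0.46 vs {0.22, 0.31, 0.14, 0.39} → pass.
SD (methods 2·3): 0.64 vs {0.29, 0.27, 0.25, 0.39} → pass.
OC (methods 1·2): 0.60 vs {0.33, 0.24, 0.38, 0.28} → pass.
OC (methods 1·3): 0.59 vs {0.31, 0.22, 0.17, 0.32} → pass.
OC (methods 2·3): 0.52 vs {0.27, 0.29, 0.19, 0.27} → pass.
TI (methods 1·2): 0.64 vs {0.37, 0.30, 0.28, 0.38} → pass.
TI (methods 1·3): 0.35 vs {0.39, 0.14, 0.32, 0.17} → fail.
TI (methods 2·3): 0.35 vs {0.39, 0.25, 0.27, 0.19} → fail.
2 of 9 fail.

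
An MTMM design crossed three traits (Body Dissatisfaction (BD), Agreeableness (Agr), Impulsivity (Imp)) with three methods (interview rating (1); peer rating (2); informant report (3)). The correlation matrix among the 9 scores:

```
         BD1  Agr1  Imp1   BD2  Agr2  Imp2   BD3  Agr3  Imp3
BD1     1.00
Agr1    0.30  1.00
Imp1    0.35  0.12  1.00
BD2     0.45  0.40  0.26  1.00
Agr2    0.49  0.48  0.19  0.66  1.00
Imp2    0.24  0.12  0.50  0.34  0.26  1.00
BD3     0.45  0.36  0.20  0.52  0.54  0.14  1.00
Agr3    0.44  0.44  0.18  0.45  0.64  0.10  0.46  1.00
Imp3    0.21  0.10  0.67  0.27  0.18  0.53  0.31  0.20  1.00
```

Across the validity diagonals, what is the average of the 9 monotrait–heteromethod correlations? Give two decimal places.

0.52

Convergent values: 0.45, 0.45, 0.52, 0.48, 0.44, 0.64, 0.50, 0.67, 0.53; mean = 4.68/9 = 0.52.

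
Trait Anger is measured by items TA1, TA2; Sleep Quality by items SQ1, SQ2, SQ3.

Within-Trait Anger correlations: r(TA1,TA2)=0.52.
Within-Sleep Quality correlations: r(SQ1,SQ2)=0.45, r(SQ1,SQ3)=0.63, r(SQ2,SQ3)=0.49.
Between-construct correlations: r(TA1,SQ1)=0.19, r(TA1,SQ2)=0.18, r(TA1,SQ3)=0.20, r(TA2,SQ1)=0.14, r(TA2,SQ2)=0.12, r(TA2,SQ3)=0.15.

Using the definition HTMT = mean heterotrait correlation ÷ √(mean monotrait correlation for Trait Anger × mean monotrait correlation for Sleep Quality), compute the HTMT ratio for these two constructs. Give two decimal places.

0.31

Between-construct mean = 0.98/6 = 0.1633.
Mean within-TA = 0.52/1 = 0.5200; mean within-SQ = 1.57/3 = 0.5233.
Geometric mean = √(0.5200 × 0.5233) = 0.5216.
HTMT = 0.1633 / 0.5216 = 0.31.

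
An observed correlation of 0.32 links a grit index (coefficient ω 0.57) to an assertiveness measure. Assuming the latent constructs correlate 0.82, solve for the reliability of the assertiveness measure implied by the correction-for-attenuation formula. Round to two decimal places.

r_true = r_obs / √(r_xx · r_yy) ⇒ 0.82 = 0.32 / √(0.57 · r_yy).
√(0.57 · r_yy) = 0.32 / 0.82 = 0.3902; 0.57 · r_yy = 0.1523; r_yy = 0.1523 / 0.57 ≈ 0.27.

0.27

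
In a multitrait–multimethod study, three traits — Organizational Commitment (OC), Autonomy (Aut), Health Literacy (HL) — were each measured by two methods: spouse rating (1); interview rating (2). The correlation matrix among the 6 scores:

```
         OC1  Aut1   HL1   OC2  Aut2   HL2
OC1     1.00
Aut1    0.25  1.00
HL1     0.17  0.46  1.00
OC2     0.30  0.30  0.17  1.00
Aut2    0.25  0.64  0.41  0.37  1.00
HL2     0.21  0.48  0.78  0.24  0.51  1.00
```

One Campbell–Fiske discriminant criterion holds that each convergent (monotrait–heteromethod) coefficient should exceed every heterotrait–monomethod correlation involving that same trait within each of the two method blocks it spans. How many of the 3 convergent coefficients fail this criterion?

1

Each convergent coefficient versus the relevant comparison correlations:
OC (methods 1·2): 0.30 vs {0.25, 0.37, 0.17, 0.24} → fail.
Aut (methods 1·2): 0.64 vs {0.25, 0.37, 0.46, 0.51} → pass.
HL (methods 1·2): 0.78 vs {0.17, 0.24, 0.46, 0.51} → pass.
1 of 3 fail.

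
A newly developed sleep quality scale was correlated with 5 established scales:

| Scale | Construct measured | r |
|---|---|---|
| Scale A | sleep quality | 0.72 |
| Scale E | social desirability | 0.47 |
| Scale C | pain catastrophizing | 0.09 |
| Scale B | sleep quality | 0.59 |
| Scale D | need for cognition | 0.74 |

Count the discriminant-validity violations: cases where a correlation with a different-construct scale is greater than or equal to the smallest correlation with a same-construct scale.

Convergent (same construct = sleep quality): Scale A, Scale B.
Smallest convergent = 0.59. Discriminant values: 0.47, 0.09, 0.74; count ≥ 0.59 → 1.

1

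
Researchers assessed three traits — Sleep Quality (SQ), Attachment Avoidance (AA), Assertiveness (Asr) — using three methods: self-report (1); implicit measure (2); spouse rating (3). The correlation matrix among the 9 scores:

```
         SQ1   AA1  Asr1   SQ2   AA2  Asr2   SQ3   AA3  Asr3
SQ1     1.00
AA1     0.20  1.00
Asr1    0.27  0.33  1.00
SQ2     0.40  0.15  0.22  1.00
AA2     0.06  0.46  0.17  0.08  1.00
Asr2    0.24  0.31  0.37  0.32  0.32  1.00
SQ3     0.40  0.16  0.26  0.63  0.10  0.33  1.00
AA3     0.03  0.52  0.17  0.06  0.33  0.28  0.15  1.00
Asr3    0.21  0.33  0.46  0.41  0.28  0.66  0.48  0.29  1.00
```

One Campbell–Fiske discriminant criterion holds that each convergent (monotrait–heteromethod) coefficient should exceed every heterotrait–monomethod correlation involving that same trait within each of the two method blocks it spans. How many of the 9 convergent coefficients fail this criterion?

Convergent coefficients and their comparison sets:
SQ (methods 1·2): 0.40 vs {0.20, 0.08, 0.27, 0.32} → pass.
SQ (methods 1·3): 0.40 vs {0.20, 0.15, 0.27, 0.48} → fail.
SQ (methods 2·3): 0.63 vs {0.08, 0.15, 0.32, 0.48} → pass.
AA (methods 1·2): 0.46 vs {0.20, 0.08, 0.33, 0.32} → pass.
AA (methods 1·3): 0.52 vs {0.20, 0.15, 0.33, 0.29} → pass.
AA (methods 2·3): 0.33 vs {0.08, 0.15, 0.32, 0.29} → pass.
Asr (methods 1·2): 0.37 vs {0.27, 0.32, 0.33, 0.32} → pass.
Asr (methods 1·3): 0.46 vs {0.27, 0.48, 0.33, 0.29} → fail.
Asr (methods 2·3): 0.66 vs {0.32, 0.48, 0.32, 0.29} → pass.
2 of 9 fail.

2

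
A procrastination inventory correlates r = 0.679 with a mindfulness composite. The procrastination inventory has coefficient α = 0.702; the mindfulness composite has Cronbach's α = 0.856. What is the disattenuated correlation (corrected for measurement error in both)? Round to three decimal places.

0.876

r_true = r_obs / √(r_xx · r_yy) = 0.679 / √(0.702 × 0.856) = 0.679 / √0.600912 = 0.679 / 0.7752 ≈ 0.876.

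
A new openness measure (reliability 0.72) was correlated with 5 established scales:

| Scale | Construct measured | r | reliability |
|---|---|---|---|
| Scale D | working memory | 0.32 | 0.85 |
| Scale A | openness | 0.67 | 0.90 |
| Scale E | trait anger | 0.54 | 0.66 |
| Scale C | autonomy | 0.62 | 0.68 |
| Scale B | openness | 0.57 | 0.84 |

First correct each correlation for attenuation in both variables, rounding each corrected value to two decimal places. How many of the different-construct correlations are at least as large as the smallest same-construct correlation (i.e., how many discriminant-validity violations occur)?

2

Disattenuated r (r / √(r_scale · r_new)):
  Scale D (disc): 0.32 / √(0.85·0.72) = 0.41
  Scale A (conv): 0.67 / √(0.90·0.72) = 0.83
  Scale E (disc): 0.54 / √(0.66·0.72) = 0.78
  Scale C (disc): 0.62 / √(0.68·0.72) = 0.89
  Scale B (conv): 0.57 / √(0.84·0.72) = 0.73
Smallest convergent = 0.73. Discriminant values: 0.41, 0.78, 0.89; count ≥ 0.73 → 2.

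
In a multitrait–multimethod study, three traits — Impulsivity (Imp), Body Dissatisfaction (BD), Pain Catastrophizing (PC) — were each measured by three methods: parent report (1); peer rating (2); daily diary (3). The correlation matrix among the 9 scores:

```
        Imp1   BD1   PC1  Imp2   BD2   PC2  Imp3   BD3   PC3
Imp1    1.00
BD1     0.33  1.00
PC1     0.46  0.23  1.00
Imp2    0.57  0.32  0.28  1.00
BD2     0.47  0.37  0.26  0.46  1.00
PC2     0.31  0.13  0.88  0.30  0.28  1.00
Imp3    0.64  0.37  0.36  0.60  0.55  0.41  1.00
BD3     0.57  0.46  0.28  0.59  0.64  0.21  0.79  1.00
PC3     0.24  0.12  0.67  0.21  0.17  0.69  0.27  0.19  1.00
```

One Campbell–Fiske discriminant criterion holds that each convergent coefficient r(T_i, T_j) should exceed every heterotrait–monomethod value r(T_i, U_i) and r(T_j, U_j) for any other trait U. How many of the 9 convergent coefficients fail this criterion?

Checking each validity diagonal entry against its comparison values:
Imp (methods 1·2): 0.57 vs {0.33, 0.46, 0.46, 0.30} → pass.
Imp (methods 1·3): 0.64 vs {0.33, 0.79, 0.46, 0.27} → fail.
Imp (methods 2·3): 0.60 vs {0.46, 0.79, 0.30, 0.27} → fail.
BD (methods 1·2): 0.37 vs {0.33, 0.46, 0.23, 0.28} → fail.
BD (methods 1·3): 0.46 vs {0.33, 0.79, 0.23, 0.19} → fail.
BD (methods 2·3): 0.64 vs {0.46, 0.79, 0.28, 0.19} → fail.
PC (methods 1·2): 0.88 vs {0.46, 0.30, 0.23, 0.28} → pass.
PC (methods 1·3): 0.67 vs {0.46, 0.27, 0.23, 0.19} → pass.
PC (methods 2·3): 0.69 vs {0.30, 0.27, 0.28, 0.19} → pass.
5 of 9 fail.

5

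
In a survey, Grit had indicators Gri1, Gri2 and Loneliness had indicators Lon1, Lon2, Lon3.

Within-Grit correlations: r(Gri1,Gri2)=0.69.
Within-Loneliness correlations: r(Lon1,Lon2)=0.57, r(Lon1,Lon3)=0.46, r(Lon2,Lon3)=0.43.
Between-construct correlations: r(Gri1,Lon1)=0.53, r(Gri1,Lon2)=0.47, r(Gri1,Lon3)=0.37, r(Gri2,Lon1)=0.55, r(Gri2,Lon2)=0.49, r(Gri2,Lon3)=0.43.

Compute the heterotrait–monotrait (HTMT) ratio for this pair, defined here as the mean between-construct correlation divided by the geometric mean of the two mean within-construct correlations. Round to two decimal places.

Mean between = 2.84/6 = 0.4733.
Mean within-Gri = 0.69/1 = 0.6900; mean within-Lon = 1.46/3 = 0.4867.
Geometric mean = √(0.6900 × 0.4867) = 0.5795.
HTMT = 0.4733 / 0.5795 = 0.82.

0.82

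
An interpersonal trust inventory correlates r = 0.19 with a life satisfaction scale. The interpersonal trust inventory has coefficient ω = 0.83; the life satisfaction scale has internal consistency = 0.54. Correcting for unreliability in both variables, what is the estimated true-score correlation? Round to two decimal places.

r_true = r_obs / √(r_xx · r_yy) = 0.19 / √(0.83 × 0.54) = 0.19 / √0.4482 = 0.19 / 0.6695 ≈ 0.28.

0.28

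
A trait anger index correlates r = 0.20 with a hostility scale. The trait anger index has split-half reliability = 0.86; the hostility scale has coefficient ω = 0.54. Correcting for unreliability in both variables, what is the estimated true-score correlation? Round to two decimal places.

0.29

r_true = r_obs / √(r_xx · r_yy) = 0.20 / √(0.86 × 0.54) = 0.20 / √0.4644 = 0.20 / 0.6815 ≈ 0.29.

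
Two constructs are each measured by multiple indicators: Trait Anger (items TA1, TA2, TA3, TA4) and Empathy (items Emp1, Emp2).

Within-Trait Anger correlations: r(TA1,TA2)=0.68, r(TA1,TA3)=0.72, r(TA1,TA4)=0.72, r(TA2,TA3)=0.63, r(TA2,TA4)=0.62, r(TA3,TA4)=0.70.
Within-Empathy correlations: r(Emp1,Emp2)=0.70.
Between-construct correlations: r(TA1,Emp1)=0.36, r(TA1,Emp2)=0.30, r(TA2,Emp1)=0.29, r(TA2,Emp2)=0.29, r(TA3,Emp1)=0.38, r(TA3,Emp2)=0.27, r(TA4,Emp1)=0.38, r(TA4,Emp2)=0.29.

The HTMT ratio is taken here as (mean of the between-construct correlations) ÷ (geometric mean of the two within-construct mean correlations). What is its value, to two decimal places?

Mean between = 2.56/8 = 0.3200.
Mean within-TA = 4.07/6 = 0.6783; mean within-Emp = 0.70/1 = 0.7000.
Geometric mean = √(0.6783 × 0.7000) = 0.6891.
HTMT = 0.3200 / 0.6891 = 0.46.

0.46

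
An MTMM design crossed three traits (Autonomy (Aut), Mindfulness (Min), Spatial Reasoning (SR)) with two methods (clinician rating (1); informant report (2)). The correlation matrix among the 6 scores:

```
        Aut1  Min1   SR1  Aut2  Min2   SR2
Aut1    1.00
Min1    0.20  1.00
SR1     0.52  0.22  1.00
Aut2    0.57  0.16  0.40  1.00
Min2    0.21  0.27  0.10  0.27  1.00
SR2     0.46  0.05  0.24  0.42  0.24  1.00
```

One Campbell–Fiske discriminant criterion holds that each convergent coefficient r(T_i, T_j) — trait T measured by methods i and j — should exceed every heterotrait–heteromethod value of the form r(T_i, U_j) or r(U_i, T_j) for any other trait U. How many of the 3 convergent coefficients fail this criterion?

Checking each validity diagonal entry against its comparison values:
Aut (methods 1·2): 0.57 vs {0.21, 0.16, 0.46, 0.40} → pass.
Min (methods 1·2): 0.27 vs {0.16, 0.21, 0.05, 0.10} → pass.
SR (methods 1·2): 0.24 vs {0.40, 0.46, 0.10, 0.05} → fail.
1 of 3 fail.

1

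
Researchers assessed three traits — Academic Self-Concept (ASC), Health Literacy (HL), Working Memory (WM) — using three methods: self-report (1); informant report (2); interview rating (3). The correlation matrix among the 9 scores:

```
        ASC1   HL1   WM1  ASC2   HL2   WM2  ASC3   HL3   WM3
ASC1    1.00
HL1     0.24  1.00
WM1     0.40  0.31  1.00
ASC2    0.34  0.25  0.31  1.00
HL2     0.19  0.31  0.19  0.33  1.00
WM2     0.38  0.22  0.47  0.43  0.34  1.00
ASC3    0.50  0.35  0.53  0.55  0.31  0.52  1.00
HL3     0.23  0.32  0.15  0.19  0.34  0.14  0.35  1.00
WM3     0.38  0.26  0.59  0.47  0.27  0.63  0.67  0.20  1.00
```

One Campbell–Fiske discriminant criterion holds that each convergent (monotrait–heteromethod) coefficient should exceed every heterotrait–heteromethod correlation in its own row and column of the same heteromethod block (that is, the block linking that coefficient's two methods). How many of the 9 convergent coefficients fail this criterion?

3

Each convergent coefficient versus the relevant comparison correlations:
ASC (methods 1·2): 0.34 vs {0.19, 0.25, 0.38, 0.31} → fail.
ASC (methods 1·3): 0.50 vs {0.23, 0.35, 0.38, 0.53} → fail.
ASC (methods 2·3): 0.55 vs {0.19, 0.31, 0.47, 0.52} → pass.
HL (methods 1·2): 0.31 vs {0.25, 0.19, 0.22, 0.19} → pass.
HL (methods 1·3): 0.32 vs {0.35, 0.23, 0.26, 0.15} → fail.
HL (methods 2·3): 0.34 vs {0.31, 0.19, 0.27, 0.14} → pass.
WM (methods 1·2): 0.47 vs {0.31, 0.38, 0.19, 0.22} → pass.
WM (methods 1·3): 0.59 vs {0.53, 0.38, 0.15, 0.26} → pass.
WM (methods 2·3): 0.63 vs {0.52, 0.47, 0.14, 0.27} → pass.
3 of 9 fail.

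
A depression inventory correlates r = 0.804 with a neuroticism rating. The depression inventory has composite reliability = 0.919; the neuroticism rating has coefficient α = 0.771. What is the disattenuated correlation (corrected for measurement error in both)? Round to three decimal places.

r_true = r_obs / √(r_xx · r_yy) = 0.804 / √(0.919 × 0.771) = 0.804 / √0.708549 = 0.804 / 0.8418 ≈ 0.955.

0.955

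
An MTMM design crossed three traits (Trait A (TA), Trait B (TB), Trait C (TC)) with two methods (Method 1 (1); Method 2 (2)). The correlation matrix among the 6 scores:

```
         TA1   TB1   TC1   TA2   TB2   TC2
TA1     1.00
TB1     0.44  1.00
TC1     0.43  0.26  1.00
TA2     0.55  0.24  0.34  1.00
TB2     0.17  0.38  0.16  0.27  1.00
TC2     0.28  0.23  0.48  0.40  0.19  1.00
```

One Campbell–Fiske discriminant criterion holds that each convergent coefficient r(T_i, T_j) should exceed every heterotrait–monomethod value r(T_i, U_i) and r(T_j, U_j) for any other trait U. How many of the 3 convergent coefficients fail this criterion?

1

Each convergent coefficient versus the relevant comparison correlations:
TA (methods 1·2): 0.55 vs {0.44, 0.27, 0.43, 0.40} → pass.
TB (methods 1·2): 0.38 vs {0.44, 0.27, 0.26, 0.19} → fail.
TC (methods 1·2): 0.48 vs {0.43, 0.40, 0.26, 0.19} → pass.
1 of 3 fail.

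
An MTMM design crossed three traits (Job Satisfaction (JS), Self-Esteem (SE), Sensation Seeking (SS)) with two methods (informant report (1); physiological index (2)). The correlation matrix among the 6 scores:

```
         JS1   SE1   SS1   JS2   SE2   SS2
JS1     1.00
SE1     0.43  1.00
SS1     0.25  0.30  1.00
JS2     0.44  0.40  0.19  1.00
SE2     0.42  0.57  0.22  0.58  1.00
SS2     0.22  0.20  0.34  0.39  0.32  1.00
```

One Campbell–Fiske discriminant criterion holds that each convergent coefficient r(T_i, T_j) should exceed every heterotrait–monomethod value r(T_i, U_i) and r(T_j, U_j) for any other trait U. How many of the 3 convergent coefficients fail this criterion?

Convergent coefficients and their comparison sets:
JS (methods 1·2): 0.44 vs {0.43, 0.58, 0.25, 0.39} → fail.
SE (methods 1·2): 0.57 vs {0.43, 0.58, 0.30, 0.32} → fail.
SS (methods 1·2): 0.34 vs {0.25, 0.39, 0.30, 0.32} → fail.
3 of 3 fail.

3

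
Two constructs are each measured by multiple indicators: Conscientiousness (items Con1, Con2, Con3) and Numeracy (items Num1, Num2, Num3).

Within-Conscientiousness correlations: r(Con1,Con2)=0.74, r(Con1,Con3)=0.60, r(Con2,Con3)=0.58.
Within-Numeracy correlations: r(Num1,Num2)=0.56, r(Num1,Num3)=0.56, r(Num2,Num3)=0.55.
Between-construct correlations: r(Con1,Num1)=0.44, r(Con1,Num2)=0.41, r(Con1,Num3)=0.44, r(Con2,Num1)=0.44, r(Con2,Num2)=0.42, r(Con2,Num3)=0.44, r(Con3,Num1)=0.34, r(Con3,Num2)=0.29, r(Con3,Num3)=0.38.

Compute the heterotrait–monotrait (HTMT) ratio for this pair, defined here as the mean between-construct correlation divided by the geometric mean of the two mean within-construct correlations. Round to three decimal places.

0.670

Between-construct mean = 3.60/9 = 0.4000.
Mean within-Con = 1.92/3 = 0.6400; mean within-Num = 1.67/3 = 0.5567.
Geometric mean = √(0.6400 × 0.5567) = 0.5969.
HTMT = 0.4000 / 0.5969 = 0.670.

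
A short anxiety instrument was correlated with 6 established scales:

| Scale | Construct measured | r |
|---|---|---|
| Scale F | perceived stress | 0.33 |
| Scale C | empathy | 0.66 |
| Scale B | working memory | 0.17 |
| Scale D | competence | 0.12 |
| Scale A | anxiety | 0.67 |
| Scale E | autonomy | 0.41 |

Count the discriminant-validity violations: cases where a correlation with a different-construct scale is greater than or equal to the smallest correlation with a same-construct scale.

0

Convergent (same construct = anxiety): Scale A.
Smallest convergent = 0.67. Discriminant values: 0.33, 0.66, 0.17, 0.12, 0.41; count ≥ 0.67 → 0.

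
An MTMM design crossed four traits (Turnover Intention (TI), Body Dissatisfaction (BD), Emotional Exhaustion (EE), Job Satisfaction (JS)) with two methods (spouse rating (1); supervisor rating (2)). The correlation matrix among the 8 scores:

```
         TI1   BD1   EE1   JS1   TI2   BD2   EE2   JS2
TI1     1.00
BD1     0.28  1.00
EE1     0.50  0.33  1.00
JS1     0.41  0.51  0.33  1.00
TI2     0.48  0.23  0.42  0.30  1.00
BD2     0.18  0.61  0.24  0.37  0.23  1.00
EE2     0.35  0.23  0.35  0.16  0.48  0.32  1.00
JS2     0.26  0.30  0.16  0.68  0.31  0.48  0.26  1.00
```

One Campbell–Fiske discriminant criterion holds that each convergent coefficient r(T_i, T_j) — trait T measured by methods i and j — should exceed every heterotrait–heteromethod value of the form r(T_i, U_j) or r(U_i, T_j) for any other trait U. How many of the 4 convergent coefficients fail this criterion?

1

Convergent coefficients and their comparison sets:
TI (methods 1·2): 0.48 vs {0.18, 0.23, 0.35, 0.42, 0.26, 0.30} → pass.
BD (methods 1·2): 0.61 vs {0.23, 0.18, 0.23, 0.24, 0.30, 0.37} → pass.
EE (methods 1·2): 0.35 vs {0.42, 0.35, 0.24, 0.23, 0.16, 0.16} → fail.
JS (methods 1·2): 0.68 vs {0.30, 0.26, 0.37, 0.30, 0.16, 0.16} → pass.
1 of 4 fail.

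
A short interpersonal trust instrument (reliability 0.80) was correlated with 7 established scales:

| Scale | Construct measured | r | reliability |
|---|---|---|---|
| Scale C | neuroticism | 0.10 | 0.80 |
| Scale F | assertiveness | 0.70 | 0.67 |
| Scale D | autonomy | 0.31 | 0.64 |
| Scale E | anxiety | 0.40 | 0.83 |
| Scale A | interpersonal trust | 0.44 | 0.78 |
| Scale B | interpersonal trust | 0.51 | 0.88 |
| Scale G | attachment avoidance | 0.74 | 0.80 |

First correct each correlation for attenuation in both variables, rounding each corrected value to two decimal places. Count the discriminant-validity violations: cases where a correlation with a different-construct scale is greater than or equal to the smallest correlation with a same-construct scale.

2

Disattenuated r (r / √(r_scale · r_new)):
  Scale C (disc): 0.10 / √(0.80·0.80) = 0.13
  Scale F (disc): 0.70 / √(0.67·0.80) = 0.96
  Scale D (disc): 0.31 / √(0.64·0.80) = 0.43
  Scale E (disc): 0.40 / √(0.83·0.80) = 0.49
  Scale A (conv): 0.44 / √(0.78·0.80) = 0.56
  Scale B (conv): 0.51 / √(0.88·0.80) = 0.61
  Scale G (disc): 0.74 / √(0.80·0.80) = 0.93
Smallest convergent = 0.56. Discriminant values: 0.13, 0.96, 0.43, 0.49, 0.93; count ≥ 0.56 → 2.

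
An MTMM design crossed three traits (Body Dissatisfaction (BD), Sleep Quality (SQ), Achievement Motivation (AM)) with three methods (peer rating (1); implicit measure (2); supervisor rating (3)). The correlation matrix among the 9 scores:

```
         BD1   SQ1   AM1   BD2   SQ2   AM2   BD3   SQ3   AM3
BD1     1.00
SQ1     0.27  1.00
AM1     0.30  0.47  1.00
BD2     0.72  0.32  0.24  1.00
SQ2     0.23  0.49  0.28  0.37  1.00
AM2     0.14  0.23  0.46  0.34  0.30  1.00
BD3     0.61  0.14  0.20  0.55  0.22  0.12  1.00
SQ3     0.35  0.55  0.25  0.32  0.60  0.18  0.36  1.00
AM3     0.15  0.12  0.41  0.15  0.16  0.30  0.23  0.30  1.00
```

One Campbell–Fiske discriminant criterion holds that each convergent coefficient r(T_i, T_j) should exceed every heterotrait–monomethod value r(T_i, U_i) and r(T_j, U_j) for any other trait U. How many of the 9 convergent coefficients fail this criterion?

Convergent coefficients and their comparison sets:
BD (methods 1·2): 0.72 vs {0.27, 0.37, 0.30, 0.34} → pass.
BD (methods 1·3): 0.61 vs {0.27, 0.36, 0.30, 0.23} → pass.
BD (methods 2·3): 0.55 vs {0.37, 0.36, 0.34, 0.23} → pass.
SQ (methods 1·2): 0.49 vs {0.27, 0.37, 0.47, 0.30} → pass.
SQ (methods 1·3): 0.55 vs {0.27, 0.36, 0.47, 0.30} → pass.
SQ (methods 2·3): 0.60 vs {0.37, 0.36, 0.30, 0.30} → pass.
AM (methods 1·2): 0.46 vs {0.30, 0.34, 0.47, 0.30} → fail.
AM (methods 1·3): 0.41 vs {0.30, 0.23, 0.47, 0.30} → fail.
AM (methods 2·3): 0.30 vs {0.34, 0.23, 0.30, 0.30} → fail.
3 of 9 fail.

3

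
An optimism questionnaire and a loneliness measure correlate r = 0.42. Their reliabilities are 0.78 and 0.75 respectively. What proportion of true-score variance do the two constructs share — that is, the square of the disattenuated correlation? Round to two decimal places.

Disattenuated r = 0.42 / √(0.78 × 0.75) = 0.42 / 0.7649 = 0.5491.
Shared true-score variance = 0.5491² = 0.3015 ≈ 0.30.

0.30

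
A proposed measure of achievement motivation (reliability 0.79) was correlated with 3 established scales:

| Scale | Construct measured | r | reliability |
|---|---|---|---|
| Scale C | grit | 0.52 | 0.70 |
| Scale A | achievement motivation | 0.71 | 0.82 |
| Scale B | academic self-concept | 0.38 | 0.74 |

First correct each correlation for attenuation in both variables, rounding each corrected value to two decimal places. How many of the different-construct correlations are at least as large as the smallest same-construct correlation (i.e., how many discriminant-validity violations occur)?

Disattenuated r (r / √(r_scale · r_new)):
  Scale C (disc): 0.52 / √(0.70·0.79) = 0.70
  Scale A (conv): 0.71 / √(0.82·0.79) = 0.88
  Scale B (disc): 0.38 / √(0.74·0.79) = 0.50
Smallest convergent = 0.88. Discriminant values: 0.70, 0.50; count ≥ 0.88 → 0.

0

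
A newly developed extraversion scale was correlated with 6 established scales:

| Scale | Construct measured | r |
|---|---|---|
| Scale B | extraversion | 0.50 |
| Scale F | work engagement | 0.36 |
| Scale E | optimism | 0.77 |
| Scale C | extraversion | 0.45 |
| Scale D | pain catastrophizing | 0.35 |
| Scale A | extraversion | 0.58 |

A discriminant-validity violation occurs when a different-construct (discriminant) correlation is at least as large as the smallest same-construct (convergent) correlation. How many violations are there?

Convergent (same construct = extraversion): Scale B, Scale C, Scale A.
Smallest convergent = 0.45. Discriminant values: 0.36, 0.77, 0.35; count ≥ 0.45 → 1.

1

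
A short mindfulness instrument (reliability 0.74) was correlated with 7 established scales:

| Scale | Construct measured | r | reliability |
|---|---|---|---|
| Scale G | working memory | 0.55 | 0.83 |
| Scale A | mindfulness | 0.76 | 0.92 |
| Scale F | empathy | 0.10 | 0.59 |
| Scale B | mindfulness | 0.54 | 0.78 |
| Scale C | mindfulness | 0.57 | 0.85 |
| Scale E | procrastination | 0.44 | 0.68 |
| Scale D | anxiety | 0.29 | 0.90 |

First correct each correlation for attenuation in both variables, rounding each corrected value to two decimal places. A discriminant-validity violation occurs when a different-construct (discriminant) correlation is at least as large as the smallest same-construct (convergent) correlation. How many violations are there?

Disattenuated r (r / √(r_scale · r_new)):
  Scale G (disc): 0.55 / √(0.83·0.74) = 0.70
  Scale A (conv): 0.76 / √(0.92·0.74) = 0.92
  Scale F (disc): 0.10 / √(0.59·0.74) = 0.15
  Scale B (conv): 0.54 / √(0.78·0.74) = 0.71
  Scale C (conv): 0.57 / √(0.85·0.74) = 0.72
  Scale E (disc): 0.44 / √(0.68·0.74) = 0.62
  Scale D (disc): 0.29 / √(0.90·0.74) = 0.36
Smallest convergent = 0.71. Discriminant values: 0.70, 0.15, 0.62, 0.36; count ≥ 0.71 → 0.

0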